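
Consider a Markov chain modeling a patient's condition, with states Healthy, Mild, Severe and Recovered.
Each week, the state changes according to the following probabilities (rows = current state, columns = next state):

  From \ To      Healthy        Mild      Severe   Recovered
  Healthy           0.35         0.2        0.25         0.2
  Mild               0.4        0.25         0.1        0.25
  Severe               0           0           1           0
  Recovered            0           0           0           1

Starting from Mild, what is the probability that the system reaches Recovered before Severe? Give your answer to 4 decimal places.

Let h(s) be the probability of absorption at Recovered starting from transient state s. Then h(Recovered) = 1 and h(Severe) = 0. By first-step analysis:
h(Healthy) = 0.35·h(Healthy) + 0.2·h(Mild) + 0.25·0 + 0.2·1
h(Mild) = 0.4·h(Healthy) + 0.25·h(Mild) + 0.1·0 + 0.25·1
Solving: h(Healthy) = 0.4908, h(Mild) = 0.5951.
Starting from Mild, the probability is 0.5951.

0.5951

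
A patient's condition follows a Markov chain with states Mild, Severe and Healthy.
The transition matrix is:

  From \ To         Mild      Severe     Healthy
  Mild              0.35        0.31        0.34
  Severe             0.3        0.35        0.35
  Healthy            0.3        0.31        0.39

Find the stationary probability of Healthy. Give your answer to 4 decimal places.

Let the stationary distribution be π with π = πP and π_1 + π_2 + π_3 = 1.
π_1 = 0.35·π_1 + 0.3·π_2 + 0.3·π_3
π_2 = 0.31·π_1 + 0.35·π_2 + 0.31·π_3
Solving with the normalization constraint gives π = (0.3158, 0.3229, 0.3613).
So the stationary probability of Healthy is 0.3613.

0.3613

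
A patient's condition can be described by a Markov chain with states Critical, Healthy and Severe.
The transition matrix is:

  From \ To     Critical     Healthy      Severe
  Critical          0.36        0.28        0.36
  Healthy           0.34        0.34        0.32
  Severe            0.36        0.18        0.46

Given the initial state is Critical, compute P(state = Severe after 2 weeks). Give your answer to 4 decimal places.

0.3848

Sum over the intermediate state after 1 week:
P = P(Critical→Critical)·P(Critical→Severe) + P(Critical→Healthy)·P(Healthy→Severe) + P(Critical→Severe)·P(Severe→Severe)
  = 0.36×0.36 + 0.28×0.32 + 0.36×0.46
  = 0.1296 + 0.0896 + 0.1656 = 0.3848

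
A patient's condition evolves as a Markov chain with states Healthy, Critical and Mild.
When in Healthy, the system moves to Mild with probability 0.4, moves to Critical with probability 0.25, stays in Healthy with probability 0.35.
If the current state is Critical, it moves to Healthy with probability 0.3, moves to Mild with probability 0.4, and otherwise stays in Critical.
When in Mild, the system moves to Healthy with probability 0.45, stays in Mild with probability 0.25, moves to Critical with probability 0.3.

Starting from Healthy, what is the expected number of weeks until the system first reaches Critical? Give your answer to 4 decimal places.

Let t(s) be the expected number of weeks to first reach Critical from state s, with t(Critical) = 0. Conditioning on the first week:
t(Healthy) = 1 + 0.35·t(Healthy) + 0.4·t(Mild)
t(Mild) = 1 + 0.45·t(Healthy) + 0.25·t(Mild)
Solving: t(Healthy) = 3.7398, t(Mild) = 3.5772.
Expected weeks from Healthy to Critical: 3.7398.

3.7398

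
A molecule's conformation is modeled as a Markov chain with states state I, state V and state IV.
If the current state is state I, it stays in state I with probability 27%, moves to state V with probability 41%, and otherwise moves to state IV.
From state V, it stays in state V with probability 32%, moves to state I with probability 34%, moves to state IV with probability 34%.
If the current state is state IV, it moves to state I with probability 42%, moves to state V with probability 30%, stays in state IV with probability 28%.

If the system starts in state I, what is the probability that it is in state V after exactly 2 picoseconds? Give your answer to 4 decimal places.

Sum over the intermediate state after 1 picosecond:
P = P(state I→state I)·P(state I→state V) + P(state I→state V)·P(state V→state V) + P(state I→state IV)·P(state IV→state V)
  = 0.27×0.41 + 0.41×0.32 + 0.32×0.3
  = 0.1107 + 0.1312 + 0.0960 = 0.3379

0.3379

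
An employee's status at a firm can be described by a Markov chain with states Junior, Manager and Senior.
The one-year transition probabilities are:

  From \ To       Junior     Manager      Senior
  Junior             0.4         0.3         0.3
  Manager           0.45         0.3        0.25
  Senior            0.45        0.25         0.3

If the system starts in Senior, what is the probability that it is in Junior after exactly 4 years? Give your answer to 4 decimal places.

0.4286

Propagate the distribution vector 4 years from Senior.
After 0 years: (0.0000, 0.0000, 1.0000)
After 1 year: (0.4500, 0.2500, 0.3000)
After 2 years: (0.4275, 0.2850, 0.2875)
After 3 years: (0.4286, 0.2856, 0.2858)
After 4 years: (0.4286, 0.2857, 0.2857)
P(in Junior after 4 years) = 0.4286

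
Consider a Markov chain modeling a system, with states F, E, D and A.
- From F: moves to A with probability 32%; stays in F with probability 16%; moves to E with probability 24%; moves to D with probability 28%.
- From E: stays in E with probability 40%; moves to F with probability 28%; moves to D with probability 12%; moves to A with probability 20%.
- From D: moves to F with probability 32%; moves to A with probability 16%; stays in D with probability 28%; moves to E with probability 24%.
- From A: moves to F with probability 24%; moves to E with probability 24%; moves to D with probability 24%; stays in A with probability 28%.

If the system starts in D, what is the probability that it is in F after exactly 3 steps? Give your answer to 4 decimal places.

Propagate the distribution vector 3 steps from D.
After 0 steps: (0.0000, 0.0000, 1.0000, 0.0000)
After 1 step: (0.3200, 0.2400, 0.2800, 0.1600)
After 2 steps: (0.2464, 0.2784, 0.2352, 0.2400)
After 3 steps: (0.2502, 0.2845, 0.2259, 0.2394)
P(in F after 3 steps) = 0.2502

0.2502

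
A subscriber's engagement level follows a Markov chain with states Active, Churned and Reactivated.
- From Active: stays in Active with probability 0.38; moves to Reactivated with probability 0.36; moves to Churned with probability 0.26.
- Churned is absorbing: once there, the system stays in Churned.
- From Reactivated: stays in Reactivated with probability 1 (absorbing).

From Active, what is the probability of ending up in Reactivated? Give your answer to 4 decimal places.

0.5806

Let h(s) be the probability of absorption at Reactivated starting from transient state s. Then h(Reactivated) = 1 and h(Churned) = 0. By first-step analysis:
h(Active) = 0.38·h(Active) + 0.26·0 + 0.36·1
Solving: h(Active) = 0.5806.
Starting from Active, the probability is 0.5806.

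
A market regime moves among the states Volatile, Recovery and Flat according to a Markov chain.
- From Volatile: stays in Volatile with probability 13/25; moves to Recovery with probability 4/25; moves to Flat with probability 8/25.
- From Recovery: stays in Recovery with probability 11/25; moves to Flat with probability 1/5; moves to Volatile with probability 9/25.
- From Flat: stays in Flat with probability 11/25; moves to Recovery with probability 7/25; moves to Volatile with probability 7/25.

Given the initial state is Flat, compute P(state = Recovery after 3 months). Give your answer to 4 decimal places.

0.2822

Propagate the distribution vector 3 months from Flat.
After 0 months: (0.0000, 0.0000, 1.0000)
After 1 month: (0.2800, 0.2800, 0.4400)
After 2 months: (0.3696, 0.2912, 0.3392)
After 3 months: (0.3920, 0.2822, 0.3258)
P(in Recovery after 3 months) = 0.2822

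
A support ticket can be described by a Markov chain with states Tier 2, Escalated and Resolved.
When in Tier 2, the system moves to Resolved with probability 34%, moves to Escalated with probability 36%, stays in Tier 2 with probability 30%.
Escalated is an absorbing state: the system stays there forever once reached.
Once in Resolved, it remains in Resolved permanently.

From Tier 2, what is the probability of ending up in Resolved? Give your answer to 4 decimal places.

Let h(s) be the probability of absorption at Resolved starting from transient state s. Then h(Resolved) = 1 and h(Escalated) = 0. By first-step analysis:
h(Tier 2) = 0.3·h(Tier 2) + 0.36·0 + 0.34·1
Solving: h(Tier 2) = 0.4857.
Starting from Tier 2, the probability is 0.4857.

0.4857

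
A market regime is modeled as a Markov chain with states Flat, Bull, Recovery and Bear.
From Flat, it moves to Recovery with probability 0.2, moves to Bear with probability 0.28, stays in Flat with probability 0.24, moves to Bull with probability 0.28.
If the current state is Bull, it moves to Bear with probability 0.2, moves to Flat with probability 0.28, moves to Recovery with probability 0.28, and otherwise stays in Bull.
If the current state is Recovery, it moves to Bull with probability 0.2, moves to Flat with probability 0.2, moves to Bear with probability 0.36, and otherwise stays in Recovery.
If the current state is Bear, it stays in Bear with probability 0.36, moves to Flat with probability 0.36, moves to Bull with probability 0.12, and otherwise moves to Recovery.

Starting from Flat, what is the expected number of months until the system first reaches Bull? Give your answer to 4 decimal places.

Let t(s) be the expected number of months to first reach Bull from state s, with t(Bull) = 0. Conditioning on the first month:
t(Flat) = 1 + 0.24·t(Flat) + 0.2·t(Recovery) + 0.28·t(Bear)
t(Recovery) = 1 + 0.2·t(Flat) + 0.24·t(Recovery) + 0.36·t(Bear)
t(Bear) = 1 + 0.36·t(Flat) + 0.16·t(Recovery) + 0.36·t(Bear)
Solving: t(Flat) = 4.6949, t(Recovery) = 5.1525, t(Bear) = 5.4915.
Expected months from Flat to Bull: 4.6949.

4.6949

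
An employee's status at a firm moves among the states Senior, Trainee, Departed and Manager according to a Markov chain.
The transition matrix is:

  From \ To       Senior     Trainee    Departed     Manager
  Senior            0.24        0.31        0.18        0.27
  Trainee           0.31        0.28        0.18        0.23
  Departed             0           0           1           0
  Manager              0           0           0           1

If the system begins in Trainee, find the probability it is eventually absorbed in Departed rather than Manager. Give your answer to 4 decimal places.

Let h(s) be the probability of absorption at Departed starting from transient state s. Then h(Departed) = 1 and h(Manager) = 0. By first-step analysis:
h(Senior) = 0.24·h(Senior) + 0.31·h(Trainee) + 0.18·1 + 0.27·0
h(Trainee) = 0.31·h(Senior) + 0.28·h(Trainee) + 0.18·1 + 0.23·0
Solving: h(Senior) = 0.4110, h(Trainee) = 0.4270.
Starting from Trainee, the probability is 0.4270.

0.4270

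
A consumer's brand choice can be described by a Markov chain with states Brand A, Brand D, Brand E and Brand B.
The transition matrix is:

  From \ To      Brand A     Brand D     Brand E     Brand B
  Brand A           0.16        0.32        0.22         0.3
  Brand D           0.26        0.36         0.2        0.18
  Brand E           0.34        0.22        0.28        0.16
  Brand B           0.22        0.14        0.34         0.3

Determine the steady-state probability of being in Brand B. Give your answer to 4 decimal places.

Let the stationary distribution be π with π = πP and π_1 + π_2 + π_3 + π_4 = 1.
π_1 = 0.16·π_1 + 0.26·π_2 + 0.34·π_3 + 0.22·π_4
π_2 = 0.32·π_1 + 0.36·π_2 + 0.22·π_3 + 0.14·π_4
π_3 = 0.22·π_1 + 0.2·π_2 + 0.28·π_3 + 0.34·π_4
Solving with the normalization constraint gives π = (0.2467, 0.2629, 0.2581, 0.2323).
So the stationary probability of Brand B is 0.2323.

0.2323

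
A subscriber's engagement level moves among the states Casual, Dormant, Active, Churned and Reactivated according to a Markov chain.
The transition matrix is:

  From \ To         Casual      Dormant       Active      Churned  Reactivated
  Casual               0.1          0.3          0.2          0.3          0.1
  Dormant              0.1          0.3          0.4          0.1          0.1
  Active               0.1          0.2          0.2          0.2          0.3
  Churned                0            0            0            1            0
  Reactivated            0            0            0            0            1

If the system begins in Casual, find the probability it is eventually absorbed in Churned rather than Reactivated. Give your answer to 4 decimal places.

Let h(s) be the probability of absorption at Churned starting from transient state s. Then h(Churned) = 1 and h(Reactivated) = 0. By first-step analysis:
h(Casual) = 0.1·h(Casual) + 0.3·h(Dormant) + 0.2·h(Active) + 0.3·1 + 0.1·0
h(Dormant) = 0.1·h(Casual) + 0.3·h(Dormant) + 0.4·h(Active) + 0.1·1 + 0.1·0
h(Active) = 0.1·h(Casual) + 0.2·h(Dormant) + 0.2·h(Active) + 0.2·1 + 0.3·0
Solving: h(Casual) = 0.5926, h(Dormant) = 0.4815, h(Active) = 0.4444.
Starting from Casual, the probability is 0.5926.

0.5926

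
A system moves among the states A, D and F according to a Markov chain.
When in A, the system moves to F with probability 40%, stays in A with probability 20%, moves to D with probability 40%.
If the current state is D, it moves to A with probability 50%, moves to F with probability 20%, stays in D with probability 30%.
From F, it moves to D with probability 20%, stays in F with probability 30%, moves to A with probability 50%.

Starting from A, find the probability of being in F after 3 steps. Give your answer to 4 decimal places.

0.3160

Propagate the distribution vector 3 steps from A.
After 0 steps: (1.0000, 0.0000, 0.0000)
After 1 step: (0.2000, 0.4000, 0.4000)
After 2 steps: (0.4400, 0.2800, 0.2800)
After 3 steps: (0.3680, 0.3160, 0.3160)
P(in F after 3 steps) = 0.3160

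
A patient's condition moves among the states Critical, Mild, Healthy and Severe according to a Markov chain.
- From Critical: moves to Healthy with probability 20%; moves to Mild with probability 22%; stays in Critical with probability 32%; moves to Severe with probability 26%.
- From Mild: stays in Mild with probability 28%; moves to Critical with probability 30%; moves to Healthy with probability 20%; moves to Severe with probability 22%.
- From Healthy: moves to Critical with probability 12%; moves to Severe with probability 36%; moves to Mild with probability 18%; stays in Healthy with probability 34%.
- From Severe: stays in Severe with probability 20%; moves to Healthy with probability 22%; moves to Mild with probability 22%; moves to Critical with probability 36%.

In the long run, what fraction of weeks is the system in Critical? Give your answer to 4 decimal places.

Let the stationary distribution be π with π = πP and π_1 + π_2 + π_3 + π_4 = 1.
π_1 = 0.32·π_1 + 0.3·π_2 + 0.12·π_3 + 0.36·π_4
π_2 = 0.22·π_1 + 0.28·π_2 + 0.18·π_3 + 0.22·π_4
π_3 = 0.2·π_1 + 0.2·π_2 + 0.34·π_3 + 0.22·π_4
Solving with the normalization constraint gives π = (0.2782, 0.2239, 0.2386, 0.2593).
So the stationary probability of Critical is 0.2782.

0.2782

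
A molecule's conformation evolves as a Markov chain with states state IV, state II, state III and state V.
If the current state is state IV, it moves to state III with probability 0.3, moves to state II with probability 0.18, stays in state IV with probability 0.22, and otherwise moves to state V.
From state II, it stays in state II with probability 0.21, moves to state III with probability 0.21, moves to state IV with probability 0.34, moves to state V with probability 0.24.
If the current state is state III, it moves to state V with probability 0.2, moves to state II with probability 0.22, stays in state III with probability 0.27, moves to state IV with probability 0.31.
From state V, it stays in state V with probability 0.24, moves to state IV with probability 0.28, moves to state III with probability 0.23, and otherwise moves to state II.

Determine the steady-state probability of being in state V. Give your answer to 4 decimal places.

Let the stationary distribution be π with π = πP and π_1 + π_2 + π_3 + π_4 = 1.
π_1 = 0.22·π_1 + 0.34·π_2 + 0.31·π_3 + 0.28·π_4
π_2 = 0.18·π_1 + 0.21·π_2 + 0.22·π_3 + 0.25·π_4
π_3 = 0.3·π_1 + 0.21·π_2 + 0.27·π_3 + 0.23·π_4
Solving with the normalization constraint gives π = (0.2835, 0.2139, 0.2558, 0.2468).
So the stationary probability of state V is 0.2468.

0.2468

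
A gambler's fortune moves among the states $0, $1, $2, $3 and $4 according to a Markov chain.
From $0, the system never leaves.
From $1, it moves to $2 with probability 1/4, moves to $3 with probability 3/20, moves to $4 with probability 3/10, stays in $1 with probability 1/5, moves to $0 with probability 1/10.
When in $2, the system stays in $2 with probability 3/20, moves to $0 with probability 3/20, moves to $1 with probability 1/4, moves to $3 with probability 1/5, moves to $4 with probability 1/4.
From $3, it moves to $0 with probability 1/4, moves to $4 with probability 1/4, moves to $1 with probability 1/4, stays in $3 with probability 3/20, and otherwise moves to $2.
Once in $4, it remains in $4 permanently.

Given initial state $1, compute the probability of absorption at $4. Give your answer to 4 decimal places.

Let h(s) be the probability of absorption at $4 starting from transient state s. Then h($4) = 1 and h($0) = 0. By first-step analysis:
h($1) = 0.1·0 + 0.2·h($1) + 0.25·h($2) + 0.15·h($3) + 0.3·1
h($2) = 0.15·0 + 0.25·h($1) + 0.15·h($2) + 0.2·h($3) + 0.25·1
h($3) = 0.25·0 + 0.25·h($1) + 0.1·h($2) + 0.15·h($3) + 0.25·1
Solving: h($1) = 0.6772, h($2) = 0.6267, h($3) = 0.5670.
Starting from $1, the probability is 0.6772.

0.6772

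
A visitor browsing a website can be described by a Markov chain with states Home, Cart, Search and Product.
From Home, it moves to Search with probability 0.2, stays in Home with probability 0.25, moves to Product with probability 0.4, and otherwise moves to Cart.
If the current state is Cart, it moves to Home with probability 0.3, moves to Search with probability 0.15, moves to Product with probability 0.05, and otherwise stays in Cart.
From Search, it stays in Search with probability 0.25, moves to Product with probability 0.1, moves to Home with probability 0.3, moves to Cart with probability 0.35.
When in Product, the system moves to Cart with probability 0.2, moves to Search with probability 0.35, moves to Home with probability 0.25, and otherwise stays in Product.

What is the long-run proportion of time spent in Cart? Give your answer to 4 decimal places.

Let the stationary distribution be π with π = πP and π_1 + π_2 + π_3 + π_4 = 1.
π_1 = 0.25·π_1 + 0.3·π_2 + 0.3·π_3 + 0.25·π_4
π_2 = 0.15·π_1 + 0.5·π_2 + 0.35·π_3 + 0.2·π_4
π_3 = 0.2·π_1 + 0.15·π_2 + 0.25·π_3 + 0.35·π_4
Solving with the normalization constraint gives π = (0.2769, 0.3138, 0.2234, 0.1860).
So the stationary probability of Cart is 0.3138.

0.3138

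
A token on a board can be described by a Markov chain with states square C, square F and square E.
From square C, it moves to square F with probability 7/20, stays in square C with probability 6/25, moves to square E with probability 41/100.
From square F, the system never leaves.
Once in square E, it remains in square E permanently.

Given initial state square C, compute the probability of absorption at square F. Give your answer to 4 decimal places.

0.4605

Let h(s) be the probability of absorption at square F starting from transient state s. Then h(square F) = 1 and h(square E) = 0. By first-step analysis:
h(square C) = 0.24·h(square C) + 0.35·1 + 0.41·0
Solving: h(square C) = 0.4605.
Starting from square C, the probability is 0.4605.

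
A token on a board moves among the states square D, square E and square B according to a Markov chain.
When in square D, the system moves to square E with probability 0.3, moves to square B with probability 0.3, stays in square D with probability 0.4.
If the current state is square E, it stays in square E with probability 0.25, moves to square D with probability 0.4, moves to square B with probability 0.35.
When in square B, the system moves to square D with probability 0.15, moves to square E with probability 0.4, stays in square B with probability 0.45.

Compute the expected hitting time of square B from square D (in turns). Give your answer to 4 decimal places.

Let t(s) be the expected number of turns to first reach square B from state s, with t(square B) = 0. Conditioning on the first turn:
t(square D) = 1 + 0.4·t(square D) + 0.3·t(square E)
t(square E) = 1 + 0.4·t(square D) + 0.25·t(square E)
Solving: t(square D) = 3.1818, t(square E) = 3.0303.
Expected turns from square D to square B: 3.1818.

3.1818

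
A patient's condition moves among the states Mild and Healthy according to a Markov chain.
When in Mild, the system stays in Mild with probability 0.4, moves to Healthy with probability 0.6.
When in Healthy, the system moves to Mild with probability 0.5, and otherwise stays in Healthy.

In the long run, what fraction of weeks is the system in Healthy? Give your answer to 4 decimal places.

Let the stationary distribution be π with π = πP and π_1 + π_2 = 1.
π_1 = 0.4·π_1 + 0.5·π_2
Solving with the normalization constraint gives π = (0.4545, 0.5455).
So the stationary probability of Healthy is 0.5455.

0.5455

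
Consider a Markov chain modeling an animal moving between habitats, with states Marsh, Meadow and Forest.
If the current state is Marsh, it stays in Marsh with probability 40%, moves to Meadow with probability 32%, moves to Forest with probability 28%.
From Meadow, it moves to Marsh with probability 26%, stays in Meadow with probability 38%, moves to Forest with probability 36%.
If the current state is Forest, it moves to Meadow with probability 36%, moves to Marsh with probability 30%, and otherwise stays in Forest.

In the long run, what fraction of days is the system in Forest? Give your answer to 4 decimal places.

Let the stationary distribution be π with π = πP and π_1 + π_2 + π_3 = 1.
π_1 = 0.4·π_1 + 0.26·π_2 + 0.3·π_3
π_2 = 0.32·π_1 + 0.38·π_2 + 0.36·π_3
Solving with the normalization constraint gives π = (0.3176, 0.3544, 0.3280).
So the stationary probability of Forest is 0.3280.

0.3280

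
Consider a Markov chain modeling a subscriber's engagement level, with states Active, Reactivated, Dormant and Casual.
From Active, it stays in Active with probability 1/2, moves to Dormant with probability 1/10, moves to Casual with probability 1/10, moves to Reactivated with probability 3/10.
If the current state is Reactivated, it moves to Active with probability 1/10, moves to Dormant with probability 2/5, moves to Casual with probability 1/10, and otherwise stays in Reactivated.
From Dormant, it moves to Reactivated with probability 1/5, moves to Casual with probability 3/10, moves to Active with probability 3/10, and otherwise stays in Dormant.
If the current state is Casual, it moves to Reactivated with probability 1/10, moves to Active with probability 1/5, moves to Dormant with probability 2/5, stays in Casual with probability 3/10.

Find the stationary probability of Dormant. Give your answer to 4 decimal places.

Let the stationary distribution be π with π = πP and π_1 + π_2 + π_3 + π_4 = 1.
π_1 = 0.5·π_1 + 0.1·π_2 + 0.3·π_3 + 0.2·π_4
π_2 = 0.3·π_1 + 0.4·π_2 + 0.2·π_3 + 0.1·π_4
π_3 = 0.1·π_1 + 0.4·π_2 + 0.2·π_3 + 0.4·π_4
Solving with the normalization constraint gives π = (0.2857, 0.2619, 0.2619, 0.1905).
So the stationary probability of Dormant is 0.2619.

0.2619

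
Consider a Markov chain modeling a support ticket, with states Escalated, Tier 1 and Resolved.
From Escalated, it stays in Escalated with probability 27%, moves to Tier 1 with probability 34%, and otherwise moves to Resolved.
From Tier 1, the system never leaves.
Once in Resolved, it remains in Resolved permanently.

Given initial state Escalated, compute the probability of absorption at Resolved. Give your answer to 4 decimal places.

0.5342

Let h(s) be the probability of absorption at Resolved starting from transient state s. Then h(Resolved) = 1 and h(Tier 1) = 0. By first-step analysis:
h(Escalated) = 0.27·h(Escalated) + 0.34·0 + 0.39·1
Solving: h(Escalated) = 0.5342.
Starting from Escalated, the probability is 0.5342.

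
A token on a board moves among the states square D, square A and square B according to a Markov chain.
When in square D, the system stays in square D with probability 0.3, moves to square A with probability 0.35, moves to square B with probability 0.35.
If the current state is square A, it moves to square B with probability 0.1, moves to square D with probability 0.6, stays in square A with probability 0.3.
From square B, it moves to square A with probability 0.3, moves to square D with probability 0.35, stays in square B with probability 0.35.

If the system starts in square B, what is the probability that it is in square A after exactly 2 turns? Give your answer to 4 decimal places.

0.3175

Sum over the intermediate state after 1 turn:
P = P(square B→square D)·P(square D→square A) + P(square B→square A)·P(square A→square A) + P(square B→square B)·P(square B→square A)
  = 0.35×0.35 + 0.3×0.3 + 0.35×0.3
  = 0.1225 + 0.0900 + 0.1050 = 0.3175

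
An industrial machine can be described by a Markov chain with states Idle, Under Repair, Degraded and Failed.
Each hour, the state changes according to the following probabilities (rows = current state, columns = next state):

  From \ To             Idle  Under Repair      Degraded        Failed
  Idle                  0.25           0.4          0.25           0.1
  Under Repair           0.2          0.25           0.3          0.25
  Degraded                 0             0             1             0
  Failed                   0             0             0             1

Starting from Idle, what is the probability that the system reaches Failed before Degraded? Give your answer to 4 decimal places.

0.3627

Let h(s) be the probability of absorption at Failed starting from transient state s. Then h(Failed) = 1 and h(Degraded) = 0. By first-step analysis:
h(Idle) = 0.25·h(Idle) + 0.4·h(Under Repair) + 0.25·0 + 0.1·1
h(Under Repair) = 0.2·h(Idle) + 0.25·h(Under Repair) + 0.3·0 + 0.25·1
Solving: h(Idle) = 0.3627, h(Under Repair) = 0.4301.
Starting from Idle, the probability is 0.3627.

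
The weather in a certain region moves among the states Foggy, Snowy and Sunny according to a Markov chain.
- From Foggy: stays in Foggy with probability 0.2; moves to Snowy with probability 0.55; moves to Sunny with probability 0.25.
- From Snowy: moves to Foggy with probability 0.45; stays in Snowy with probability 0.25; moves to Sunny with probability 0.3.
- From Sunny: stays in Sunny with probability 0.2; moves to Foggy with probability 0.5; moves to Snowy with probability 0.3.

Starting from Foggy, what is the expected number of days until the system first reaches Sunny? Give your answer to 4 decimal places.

Let t(s) be the expected number of days to first reach Sunny from state s, with t(Sunny) = 0. Conditioning on the first day:
t(Foggy) = 1 + 0.2·t(Foggy) + 0.55·t(Snowy)
t(Snowy) = 1 + 0.45·t(Foggy) + 0.25·t(Snowy)
Solving: t(Foggy) = 3.6879, t(Snowy) = 3.5461.
Expected days from Foggy to Sunny: 3.6879.

3.6879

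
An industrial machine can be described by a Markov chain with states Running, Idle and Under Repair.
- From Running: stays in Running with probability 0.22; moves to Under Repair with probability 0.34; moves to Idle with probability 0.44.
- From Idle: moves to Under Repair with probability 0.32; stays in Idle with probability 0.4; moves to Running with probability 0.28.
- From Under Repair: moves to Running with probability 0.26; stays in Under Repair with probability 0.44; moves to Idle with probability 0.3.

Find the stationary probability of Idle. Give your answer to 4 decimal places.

0.3733

Let the stationary distribution be π with π = πP and π_1 + π_2 + π_3 = 1.
π_1 = 0.22·π_1 + 0.28·π_2 + 0.26·π_3
π_2 = 0.44·π_1 + 0.4·π_2 + 0.3·π_3
Solving with the normalization constraint gives π = (0.2572, 0.3733, 0.3695).
So the stationary probability of Idle is 0.3733.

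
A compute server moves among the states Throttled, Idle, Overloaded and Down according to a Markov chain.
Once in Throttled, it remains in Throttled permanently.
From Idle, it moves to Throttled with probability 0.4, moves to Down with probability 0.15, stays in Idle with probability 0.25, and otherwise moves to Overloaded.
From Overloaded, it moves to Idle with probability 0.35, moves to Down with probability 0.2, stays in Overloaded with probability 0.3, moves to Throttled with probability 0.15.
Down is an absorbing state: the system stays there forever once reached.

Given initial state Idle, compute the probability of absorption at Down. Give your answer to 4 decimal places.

Let h(s) be the probability of absorption at Down starting from transient state s. Then h(Down) = 1 and h(Throttled) = 0. By first-step analysis:
h(Idle) = 0.4·0 + 0.25·h(Idle) + 0.2·h(Overloaded) + 0.15·1
h(Overloaded) = 0.15·0 + 0.35·h(Idle) + 0.3·h(Overloaded) + 0.2·1
Solving: h(Idle) = 0.3187, h(Overloaded) = 0.4451.
Starting from Idle, the probability is 0.3187.

0.3187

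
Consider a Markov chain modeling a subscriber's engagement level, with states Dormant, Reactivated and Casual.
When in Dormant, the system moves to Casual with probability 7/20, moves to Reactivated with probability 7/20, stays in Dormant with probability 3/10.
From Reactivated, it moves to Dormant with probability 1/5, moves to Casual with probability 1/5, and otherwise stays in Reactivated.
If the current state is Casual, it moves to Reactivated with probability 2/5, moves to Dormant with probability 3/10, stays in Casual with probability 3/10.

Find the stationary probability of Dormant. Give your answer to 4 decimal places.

Let the stationary distribution be π with π = πP and π_1 + π_2 + π_3 = 1.
π_1 = 0.3·π_1 + 0.2·π_2 + 0.3·π_3
π_2 = 0.35·π_1 + 0.6·π_2 + 0.4·π_3
Solving with the normalization constraint gives π = (0.2516, 0.4843, 0.2642).
So the stationary probability of Dormant is 0.2516.

0.2516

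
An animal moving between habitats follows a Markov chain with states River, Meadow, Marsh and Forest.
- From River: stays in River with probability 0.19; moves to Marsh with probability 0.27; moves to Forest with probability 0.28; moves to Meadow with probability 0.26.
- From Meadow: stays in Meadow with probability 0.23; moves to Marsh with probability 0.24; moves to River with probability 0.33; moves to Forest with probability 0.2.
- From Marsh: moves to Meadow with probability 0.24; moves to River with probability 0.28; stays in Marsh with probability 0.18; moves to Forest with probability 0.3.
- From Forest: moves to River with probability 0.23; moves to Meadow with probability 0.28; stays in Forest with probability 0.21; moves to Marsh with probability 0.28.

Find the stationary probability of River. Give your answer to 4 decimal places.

0.2571

Let the stationary distribution be π with π = πP and π_1 + π_2 + π_3 + π_4 = 1.
π_1 = 0.19·π_1 + 0.33·π_2 + 0.28·π_3 + 0.23·π_4
π_2 = 0.26·π_1 + 0.23·π_2 + 0.24·π_3 + 0.28·π_4
π_3 = 0.27·π_1 + 0.24·π_2 + 0.18·π_3 + 0.28·π_4
Solving with the normalization constraint gives π = (0.2571, 0.2525, 0.2430, 0.2473).
So the stationary probability of River is 0.2571.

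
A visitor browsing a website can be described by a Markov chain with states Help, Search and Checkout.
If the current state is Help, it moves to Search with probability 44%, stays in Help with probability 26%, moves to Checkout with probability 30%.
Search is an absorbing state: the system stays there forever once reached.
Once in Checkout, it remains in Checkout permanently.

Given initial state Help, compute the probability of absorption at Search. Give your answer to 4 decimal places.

Let h(s) be the probability of absorption at Search starting from transient state s. Then h(Search) = 1 and h(Checkout) = 0. By first-step analysis:
h(Help) = 0.26·h(Help) + 0.44·1 + 0.3·0
Solving: h(Help) = 0.5946.
Starting from Help, the probability is 0.5946.

0.5946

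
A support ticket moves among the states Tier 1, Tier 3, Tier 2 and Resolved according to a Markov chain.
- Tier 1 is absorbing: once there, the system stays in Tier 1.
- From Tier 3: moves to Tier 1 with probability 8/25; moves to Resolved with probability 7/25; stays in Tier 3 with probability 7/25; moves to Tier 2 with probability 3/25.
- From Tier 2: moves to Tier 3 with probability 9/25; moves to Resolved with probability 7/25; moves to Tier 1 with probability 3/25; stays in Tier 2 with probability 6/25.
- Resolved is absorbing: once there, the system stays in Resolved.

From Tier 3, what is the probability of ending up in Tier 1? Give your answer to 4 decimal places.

Let h(s) be the probability of absorption at Tier 1 starting from transient state s. Then h(Tier 1) = 1 and h(Resolved) = 0. By first-step analysis:
h(Tier 3) = 0.32·1 + 0.28·h(Tier 3) + 0.12·h(Tier 2) + 0.28·0
h(Tier 2) = 0.12·1 + 0.36·h(Tier 3) + 0.24·h(Tier 2) + 0.28·0
Solving: h(Tier 3) = 0.5111, h(Tier 2) = 0.4000.
Starting from Tier 3, the probability is 0.5111.

0.5111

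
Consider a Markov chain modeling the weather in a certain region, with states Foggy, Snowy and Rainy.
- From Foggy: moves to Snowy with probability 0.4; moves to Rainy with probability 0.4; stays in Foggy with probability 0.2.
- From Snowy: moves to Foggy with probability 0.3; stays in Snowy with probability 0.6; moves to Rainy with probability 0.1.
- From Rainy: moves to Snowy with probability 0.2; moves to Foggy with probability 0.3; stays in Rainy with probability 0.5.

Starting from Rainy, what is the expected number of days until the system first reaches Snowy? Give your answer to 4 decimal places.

Let t(s) be the expected number of days to first reach Snowy from state s, with t(Snowy) = 0. Conditioning on the first day:
t(Foggy) = 1 + 0.2·t(Foggy) + 0.4·t(Rainy)
t(Rainy) = 1 + 0.3·t(Foggy) + 0.5·t(Rainy)
Solving: t(Foggy) = 3.2143, t(Rainy) = 3.9286.
Expected days from Rainy to Snowy: 3.9286.

3.9286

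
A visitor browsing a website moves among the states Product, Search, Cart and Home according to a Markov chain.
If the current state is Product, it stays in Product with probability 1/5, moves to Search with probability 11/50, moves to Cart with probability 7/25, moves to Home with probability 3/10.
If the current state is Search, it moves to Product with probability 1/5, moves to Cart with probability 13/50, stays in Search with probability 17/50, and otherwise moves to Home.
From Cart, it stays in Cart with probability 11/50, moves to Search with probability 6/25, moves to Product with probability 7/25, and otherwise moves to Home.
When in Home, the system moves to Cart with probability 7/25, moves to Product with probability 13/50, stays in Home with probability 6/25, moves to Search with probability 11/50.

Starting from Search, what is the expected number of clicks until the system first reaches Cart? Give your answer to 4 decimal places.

Let t(s) be the expected number of clicks to first reach Cart from state s, with t(Cart) = 0. Conditioning on the first click:
t(Product) = 1 + 0.2·t(Product) + 0.22·t(Search) + 0.3·t(Home)
t(Search) = 1 + 0.2·t(Product) + 0.34·t(Search) + 0.2·t(Home)
t(Home) = 1 + 0.26·t(Product) + 0.22·t(Search) + 0.24·t(Home)
Solving: t(Product) = 3.6364, t(Search) = 3.7190, t(Home) = 3.6364.
Expected clicks from Search to Cart: 3.7190.

3.7190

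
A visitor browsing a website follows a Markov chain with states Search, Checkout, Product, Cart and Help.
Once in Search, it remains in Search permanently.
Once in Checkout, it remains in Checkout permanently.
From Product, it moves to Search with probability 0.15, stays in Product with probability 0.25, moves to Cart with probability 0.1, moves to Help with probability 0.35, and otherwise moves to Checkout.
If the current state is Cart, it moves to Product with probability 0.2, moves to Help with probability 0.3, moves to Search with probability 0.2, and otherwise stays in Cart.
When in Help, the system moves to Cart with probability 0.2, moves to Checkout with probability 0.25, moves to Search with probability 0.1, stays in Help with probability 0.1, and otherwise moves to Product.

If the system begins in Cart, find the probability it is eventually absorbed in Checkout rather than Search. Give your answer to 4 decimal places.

Let h(s) be the probability of absorption at Checkout starting from transient state s. Then h(Checkout) = 1 and h(Search) = 0. By first-step analysis:
h(Product) = 0.15·0 + 0.15·1 + 0.25·h(Product) + 0.1·h(Cart) + 0.35·h(Help)
h(Cart) = 0.2·0 + 0.2·h(Product) + 0.3·h(Cart) + 0.3·h(Help)
h(Help) = 0.1·0 + 0.25·1 + 0.35·h(Product) + 0.2·h(Cart) + 0.1·h(Help)
Solving: h(Product) = 0.5155, h(Cart) = 0.3893, h(Help) = 0.5647.
Starting from Cart, the probability is 0.3893.

0.3893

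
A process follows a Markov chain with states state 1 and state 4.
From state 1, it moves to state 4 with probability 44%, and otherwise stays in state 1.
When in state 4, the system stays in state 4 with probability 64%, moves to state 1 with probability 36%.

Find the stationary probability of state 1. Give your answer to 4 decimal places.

0.4500

Let the stationary distribution be π with π = πP and π_1 + π_2 = 1.
π_1 = 0.56·π_1 + 0.36·π_2
Solving with the normalization constraint gives π = (0.4500, 0.5500).
So the stationary probability of state 1 is 0.4500.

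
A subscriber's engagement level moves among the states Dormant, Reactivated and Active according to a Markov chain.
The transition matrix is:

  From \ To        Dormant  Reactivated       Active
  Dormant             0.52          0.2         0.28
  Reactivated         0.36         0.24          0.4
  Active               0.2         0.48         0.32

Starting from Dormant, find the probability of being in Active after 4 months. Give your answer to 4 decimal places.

0.3290

Propagate the distribution vector 4 months from Dormant.
After 0 months: (1.0000, 0.0000, 0.0000)
After 1 month: (0.5200, 0.2000, 0.2800)
After 2 months: (0.3984, 0.2864, 0.3152)
After 3 months: (0.3733, 0.2997, 0.3270)
After 4 months: (0.3674, 0.3035, 0.3290)
P(in Active after 4 months) = 0.3290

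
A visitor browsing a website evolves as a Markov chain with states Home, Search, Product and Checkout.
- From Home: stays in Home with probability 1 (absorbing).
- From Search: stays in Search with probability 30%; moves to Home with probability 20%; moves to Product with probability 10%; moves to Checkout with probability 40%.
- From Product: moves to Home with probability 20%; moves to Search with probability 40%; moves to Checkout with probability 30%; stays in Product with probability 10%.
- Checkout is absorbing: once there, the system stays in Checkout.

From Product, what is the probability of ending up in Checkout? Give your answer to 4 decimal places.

0.6271

Let h(s) be the probability of absorption at Checkout starting from transient state s. Then h(Checkout) = 1 and h(Home) = 0. By first-step analysis:
h(Search) = 0.2·0 + 0.3·h(Search) + 0.1·h(Product) + 0.4·1
h(Product) = 0.2·0 + 0.4·h(Search) + 0.1·h(Product) + 0.3·1
Solving: h(Search) = 0.6610, h(Product) = 0.6271.
Starting from Product, the probability is 0.6271.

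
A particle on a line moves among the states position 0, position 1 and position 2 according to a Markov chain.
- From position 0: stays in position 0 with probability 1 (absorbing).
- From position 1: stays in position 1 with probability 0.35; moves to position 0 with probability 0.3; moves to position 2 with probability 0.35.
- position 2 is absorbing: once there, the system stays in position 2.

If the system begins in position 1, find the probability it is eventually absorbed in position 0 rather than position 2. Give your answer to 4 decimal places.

Let h(s) be the probability of absorption at position 0 starting from transient state s. Then h(position 0) = 1 and h(position 2) = 0. By first-step analysis:
h(position 1) = 0.3·1 + 0.35·h(position 1) + 0.35·0
Solving: h(position 1) = 0.4615.
Starting from position 1, the probability is 0.4615.

0.4615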